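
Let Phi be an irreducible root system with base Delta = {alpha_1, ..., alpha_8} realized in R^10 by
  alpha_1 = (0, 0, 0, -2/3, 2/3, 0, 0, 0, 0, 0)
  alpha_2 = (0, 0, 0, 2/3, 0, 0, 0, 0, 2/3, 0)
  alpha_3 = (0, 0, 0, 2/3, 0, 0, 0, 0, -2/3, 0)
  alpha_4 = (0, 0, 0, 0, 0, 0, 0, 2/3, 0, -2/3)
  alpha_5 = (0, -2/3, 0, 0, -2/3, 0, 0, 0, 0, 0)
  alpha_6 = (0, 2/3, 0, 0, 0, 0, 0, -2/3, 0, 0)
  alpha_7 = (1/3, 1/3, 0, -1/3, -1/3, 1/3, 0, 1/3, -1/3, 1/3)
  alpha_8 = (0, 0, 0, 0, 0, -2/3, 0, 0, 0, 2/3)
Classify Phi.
Compute the Cartan integers a_ij = 2(alpha_i, alpha_j)/(alpha_j, alpha_j); the resulting 8x8 Cartan matrix is
[[2, -1, -1, 0, -1, 0, 0, 0], [-1, 2, 0, 0, 0, 0, -1, 0], [-1, 0, 2, 0, 0, 0, 0, 0], [0, 0, 0, 2, 0, -1, 0, -1], [-1, 0, 0, 0, 2, -1, 0, 0], [0, 0, 0, -1, -1, 2, 0, 0], [0, -1, 0, 0, 0, 0, 2, 0], [0, 0, 0, -1, 0, 0, 0, 2]].
All simple roots have the same length, so the diagram is simply laced. The associated Dynkin diagram is a chain of 7 nodes with one extra node attached to the third node from one end (E_8), so the type is E_8.

type E_8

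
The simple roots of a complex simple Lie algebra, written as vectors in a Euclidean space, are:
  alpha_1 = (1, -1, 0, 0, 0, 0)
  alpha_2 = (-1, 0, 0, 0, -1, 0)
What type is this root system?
Compute the Cartan integers a_ij = 2(alpha_i, alpha_j)/(alpha_j, alpha_j); the resulting 2x2 Cartan matrix is
[[2, -1], [-1, 2]].
All simple roots have the same length, so the diagram is simply laced. The associated Dynkin diagram is a chain of 2 nodes with single edges (A_2), so the type is A_2 (the algebra sl(3)).

A_2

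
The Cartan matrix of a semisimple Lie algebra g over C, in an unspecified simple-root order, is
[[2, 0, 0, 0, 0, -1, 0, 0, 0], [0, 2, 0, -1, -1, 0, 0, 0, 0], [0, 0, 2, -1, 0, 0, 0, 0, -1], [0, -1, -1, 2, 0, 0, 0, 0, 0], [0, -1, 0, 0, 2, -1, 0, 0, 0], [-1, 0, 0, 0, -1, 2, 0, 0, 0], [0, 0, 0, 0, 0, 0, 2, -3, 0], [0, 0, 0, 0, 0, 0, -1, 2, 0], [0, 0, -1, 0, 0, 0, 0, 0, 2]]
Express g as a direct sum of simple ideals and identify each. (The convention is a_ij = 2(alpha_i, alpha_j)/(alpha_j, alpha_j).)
type A_7 ⊕ type G_2

The diagram associated to this matrix has two connected components: the simple roots {alpha_1, alpha_2, alpha_3, alpha_4, alpha_5, alpha_6, alpha_9} form a chain of 7 nodes with single edges (A_7), and {alpha_7, alpha_8} form two nodes joined by a triple edge (G_2). A semisimple Lie algebra decomposes uniquely as the direct sum of simple ideals, one per connected component of its Dynkin diagram, so g ≅ A_7 ⊕ G_2 (dimension 63 + 14 = 77).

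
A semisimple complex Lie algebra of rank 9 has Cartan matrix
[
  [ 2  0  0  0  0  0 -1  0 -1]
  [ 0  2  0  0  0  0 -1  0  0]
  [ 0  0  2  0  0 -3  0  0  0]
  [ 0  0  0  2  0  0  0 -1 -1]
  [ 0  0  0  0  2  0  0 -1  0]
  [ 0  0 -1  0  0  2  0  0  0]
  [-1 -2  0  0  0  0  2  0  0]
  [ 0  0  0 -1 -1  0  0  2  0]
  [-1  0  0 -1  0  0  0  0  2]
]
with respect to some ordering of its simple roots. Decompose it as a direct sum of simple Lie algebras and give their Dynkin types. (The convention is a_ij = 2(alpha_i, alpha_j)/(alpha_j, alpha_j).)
B7 ⊕ G2

The diagram associated to this matrix has two connected components: the simple roots {alpha_1, alpha_2, alpha_4, alpha_5, alpha_7, alpha_8, alpha_9} form a chain of 7 nodes with a double edge at one end; the terminal node there is the unique short simple root (B_7), and {alpha_3, alpha_6} form two nodes joined by a triple edge (G_2). A semisimple Lie algebra decomposes uniquely as the direct sum of simple ideals, one per connected component of its Dynkin diagram, so g ≅ B_7 ⊕ G_2 (dimension 105 + 14 = 119).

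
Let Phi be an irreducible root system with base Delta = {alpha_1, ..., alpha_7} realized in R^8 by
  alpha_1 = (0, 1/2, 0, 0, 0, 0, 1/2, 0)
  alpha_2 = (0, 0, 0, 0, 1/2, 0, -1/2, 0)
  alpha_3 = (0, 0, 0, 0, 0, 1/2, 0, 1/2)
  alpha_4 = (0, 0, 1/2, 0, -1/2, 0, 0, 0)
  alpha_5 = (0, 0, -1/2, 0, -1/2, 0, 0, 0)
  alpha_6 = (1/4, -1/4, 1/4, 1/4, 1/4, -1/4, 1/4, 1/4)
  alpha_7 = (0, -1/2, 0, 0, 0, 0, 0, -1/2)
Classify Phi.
Compute the Cartan integers a_ij = 2(alpha_i, alpha_j)/(alpha_j, alpha_j); the resulting 7x7 Cartan matrix is
[[2, -1, 0, 0, 0, 0, -1], [-1, 2, 0, -1, -1, 0, 0], [0, 0, 2, 0, 0, 0, -1], [0, -1, 0, 2, 0, 0, 0], [0, -1, 0, 0, 2, -1, 0], [0, 0, 0, 0, -1, 2, 0], [-1, 0, -1, 0, 0, 0, 2]].
All simple roots have the same length, so the diagram is simply laced. The associated Dynkin diagram is a chain of 6 nodes with one extra node attached to the third node from one end (E_7), so the type is E_7.

E_7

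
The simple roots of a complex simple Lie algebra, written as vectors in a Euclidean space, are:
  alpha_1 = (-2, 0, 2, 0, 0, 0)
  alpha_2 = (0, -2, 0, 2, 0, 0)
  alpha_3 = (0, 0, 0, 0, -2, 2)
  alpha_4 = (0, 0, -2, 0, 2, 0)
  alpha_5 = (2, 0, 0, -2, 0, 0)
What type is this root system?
Compute the Cartan integers a_ij = 2(alpha_i, alpha_j)/(alpha_j, alpha_j); the resulting 5x5 Cartan matrix is
[[2, 0, 0, -1, -1], [0, 2, 0, 0, -1], [0, 0, 2, -1, 0], [-1, 0, -1, 2, 0], [-1, -1, 0, 0, 2]].
All simple roots have the same length, so the diagram is simply laced. The associated Dynkin diagram is a chain of 5 nodes with single edges (A_5), so the type is A_5 (the algebra sl(6)).

type A_5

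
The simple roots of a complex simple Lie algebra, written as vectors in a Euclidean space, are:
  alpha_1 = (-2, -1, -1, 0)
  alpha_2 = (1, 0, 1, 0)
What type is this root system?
type G_2

Compute the Cartan integers a_ij = 2(alpha_i, alpha_j)/(alpha_j, alpha_j); the resulting 2x2 Cartan matrix is
[[2, -3], [-1, 2]].
The roots have two lengths (squared-length ratio 3:1); the short ones are alpha_{2}. The associated Dynkin diagram is two nodes joined by a triple edge (G_2), so the type is G_2.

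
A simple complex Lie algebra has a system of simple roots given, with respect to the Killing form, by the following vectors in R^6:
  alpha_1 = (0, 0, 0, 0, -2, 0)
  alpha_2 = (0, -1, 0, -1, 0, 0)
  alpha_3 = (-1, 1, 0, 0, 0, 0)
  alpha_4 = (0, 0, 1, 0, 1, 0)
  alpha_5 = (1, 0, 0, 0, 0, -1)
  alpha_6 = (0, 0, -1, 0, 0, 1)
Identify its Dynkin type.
Compute the Cartan integers a_ij = 2(alpha_i, alpha_j)/(alpha_j, alpha_j); the resulting 6x6 Cartan matrix is
[[2, 0, 0, -2, 0, 0], [0, 2, -1, 0, 0, 0], [0, -1, 2, 0, -1, 0], [-1, 0, 0, 2, 0, -1], [0, 0, -1, 0, 2, -1], [0, 0, 0, -1, -1, 2]].
The roots have two lengths (squared-length ratio 2:1); the short ones are alpha_{2,3,4,5,6}. The associated Dynkin diagram is a chain of 6 nodes with a double edge at one end; the terminal node there is the unique long simple root (C_6), so the type is C_6 (the algebra sp(12)).

type C_6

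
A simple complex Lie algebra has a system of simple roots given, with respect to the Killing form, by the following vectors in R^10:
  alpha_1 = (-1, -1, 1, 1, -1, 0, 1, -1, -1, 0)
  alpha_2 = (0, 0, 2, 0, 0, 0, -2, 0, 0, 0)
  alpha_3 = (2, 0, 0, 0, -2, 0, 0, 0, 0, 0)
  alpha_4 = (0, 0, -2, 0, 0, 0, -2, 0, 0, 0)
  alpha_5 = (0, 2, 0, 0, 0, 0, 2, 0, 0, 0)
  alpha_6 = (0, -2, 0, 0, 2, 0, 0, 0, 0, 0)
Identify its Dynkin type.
Compute the Cartan integers a_ij = 2(alpha_i, alpha_j)/(alpha_j, alpha_j); the resulting 6x6 Cartan matrix is
[[2, 0, 0, -1, 0, 0], [0, 2, 0, 0, -1, 0], [0, 0, 2, 0, 0, -1], [-1, 0, 0, 2, -1, 0], [0, -1, 0, -1, 2, -1], [0, 0, -1, 0, -1, 2]].
All simple roots have the same length, so the diagram is simply laced. The associated Dynkin diagram is a chain of 5 nodes with one extra node attached to the third node from one end (E_6), so the type is E_6.

E_6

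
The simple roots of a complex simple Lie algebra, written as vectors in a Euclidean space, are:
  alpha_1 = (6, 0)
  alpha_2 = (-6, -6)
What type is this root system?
Compute the Cartan integers a_ij = 2(alpha_i, alpha_j)/(alpha_j, alpha_j); the resulting 2x2 Cartan matrix is
[[2, -1], [-2, 2]].
The roots have two lengths (squared-length ratio 2:1); the short ones are alpha_{1}. The associated Dynkin diagram is a chain of 2 nodes with a double edge at one end; the terminal node there is the unique short simple root (B_2), so the type is B_2 (the algebra so(5)).

B_2 (so(5))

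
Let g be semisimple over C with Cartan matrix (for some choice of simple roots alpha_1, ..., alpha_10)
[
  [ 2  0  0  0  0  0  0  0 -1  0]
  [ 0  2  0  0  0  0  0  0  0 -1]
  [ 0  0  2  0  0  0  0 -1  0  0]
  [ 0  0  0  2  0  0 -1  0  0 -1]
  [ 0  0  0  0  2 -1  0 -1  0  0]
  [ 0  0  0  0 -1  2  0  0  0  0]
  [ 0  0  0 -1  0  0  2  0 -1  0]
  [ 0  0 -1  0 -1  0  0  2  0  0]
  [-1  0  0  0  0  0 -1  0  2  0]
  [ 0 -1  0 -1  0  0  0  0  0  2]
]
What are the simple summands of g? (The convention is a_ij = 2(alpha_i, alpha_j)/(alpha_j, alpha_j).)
The diagram associated to this matrix has two connected components: the simple roots {alpha_3, alpha_5, alpha_6, alpha_8} form a chain of 4 nodes with single edges (A_4), and {alpha_1, alpha_2, alpha_4, alpha_7, alpha_9, alpha_10} form a chain of 6 nodes with single edges (A_6). A semisimple Lie algebra decomposes uniquely as the direct sum of simple ideals, one per connected component of its Dynkin diagram, so g ≅ A_4 ⊕ A_6 (dimension 24 + 48 = 72).

A4 ⊕ A6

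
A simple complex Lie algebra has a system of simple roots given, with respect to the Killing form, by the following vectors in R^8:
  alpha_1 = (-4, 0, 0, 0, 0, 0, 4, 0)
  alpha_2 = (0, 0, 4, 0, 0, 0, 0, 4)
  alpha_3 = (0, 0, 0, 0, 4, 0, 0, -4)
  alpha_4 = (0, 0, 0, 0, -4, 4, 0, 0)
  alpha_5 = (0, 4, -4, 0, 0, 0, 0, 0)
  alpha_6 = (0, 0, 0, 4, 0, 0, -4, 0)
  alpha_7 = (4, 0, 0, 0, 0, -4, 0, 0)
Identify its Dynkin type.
A7

Compute the Cartan integers a_ij = 2(alpha_i, alpha_j)/(alpha_j, alpha_j); the resulting 7x7 Cartan matrix is
[[2, 0, 0, 0, 0, -1, -1], [0, 2, -1, 0, -1, 0, 0], [0, -1, 2, -1, 0, 0, 0], [0, 0, -1, 2, 0, 0, -1], [0, -1, 0, 0, 2, 0, 0], [-1, 0, 0, 0, 0, 2, 0], [-1, 0, 0, -1, 0, 0, 2]].
All simple roots have the same length, so the diagram is simply laced. The associated Dynkin diagram is a chain of 7 nodes with single edges (A_7), so the type is A_7 (the algebra sl(8)).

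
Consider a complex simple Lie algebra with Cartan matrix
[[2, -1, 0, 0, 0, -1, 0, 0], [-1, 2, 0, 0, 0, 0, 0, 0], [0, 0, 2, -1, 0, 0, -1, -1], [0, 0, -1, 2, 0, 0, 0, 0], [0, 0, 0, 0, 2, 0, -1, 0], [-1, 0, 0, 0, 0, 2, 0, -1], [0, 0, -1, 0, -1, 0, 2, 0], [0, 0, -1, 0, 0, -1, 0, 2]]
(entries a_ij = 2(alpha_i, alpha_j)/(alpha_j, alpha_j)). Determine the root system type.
E8

The matrix has rank 8 with 2's on the diagonal. Reading the off-diagonal entries as Dynkin edges (a single edge where a_ij = a_ji = -1; a double or triple edge where a_ij * a_ji = 2 or 3), the diagram is a chain of 7 nodes with one extra node attached to the third node from one end (E_8). One simple-root ordering that puts it in standard form is (alpha_5, alpha_4, alpha_7, alpha_3, alpha_8, alpha_6, alpha_1, alpha_2). So the algebra is type E_8.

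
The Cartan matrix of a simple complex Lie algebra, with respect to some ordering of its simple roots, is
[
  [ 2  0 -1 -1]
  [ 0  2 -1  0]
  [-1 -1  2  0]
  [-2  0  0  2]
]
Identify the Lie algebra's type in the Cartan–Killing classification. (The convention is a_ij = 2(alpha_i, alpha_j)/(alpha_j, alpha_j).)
The matrix has rank 4 with 2's on the diagonal. Reading the off-diagonal entries as Dynkin edges (a single edge where a_ij = a_ji = -1; a double or triple edge where a_ij * a_ji = 2 or 3), the diagram is a chain of 4 nodes with a double edge at one end; the terminal node there is the unique long simple root (C_4). One simple-root ordering that puts it in standard form is (alpha_2, alpha_3, alpha_1, alpha_4). So the algebra is type C_4, i.e. sp(8).

C_4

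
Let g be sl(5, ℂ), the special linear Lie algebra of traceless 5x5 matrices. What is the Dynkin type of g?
This is sl(5), which has dimension 5^2 - 1 = 24 and rank 5 - 1 = 4 (a Cartan subalgebra is the diagonal traceless matrices). In the classification of classical Lie algebras, the special linear algebra sl(n+1) has type A_n; here n = 4, so the Dynkin diagram is a chain of 4 nodes with single edges (A_4). Hence the type is A_4.

A4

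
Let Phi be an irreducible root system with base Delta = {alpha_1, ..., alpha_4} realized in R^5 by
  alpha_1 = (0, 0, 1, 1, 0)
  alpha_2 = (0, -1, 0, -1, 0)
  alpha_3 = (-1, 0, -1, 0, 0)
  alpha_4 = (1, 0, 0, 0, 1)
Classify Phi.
Compute the Cartan integers a_ij = 2(alpha_i, alpha_j)/(alpha_j, alpha_j); the resulting 4x4 Cartan matrix is
[[2, -1, -1, 0], [-1, 2, 0, 0], [-1, 0, 2, -1], [0, 0, -1, 2]].
All simple roots have the same length, so the diagram is simply laced. The associated Dynkin diagram is a chain of 4 nodes with single edges (A_4), so the type is A_4 (the algebra sl(5)).

type A_4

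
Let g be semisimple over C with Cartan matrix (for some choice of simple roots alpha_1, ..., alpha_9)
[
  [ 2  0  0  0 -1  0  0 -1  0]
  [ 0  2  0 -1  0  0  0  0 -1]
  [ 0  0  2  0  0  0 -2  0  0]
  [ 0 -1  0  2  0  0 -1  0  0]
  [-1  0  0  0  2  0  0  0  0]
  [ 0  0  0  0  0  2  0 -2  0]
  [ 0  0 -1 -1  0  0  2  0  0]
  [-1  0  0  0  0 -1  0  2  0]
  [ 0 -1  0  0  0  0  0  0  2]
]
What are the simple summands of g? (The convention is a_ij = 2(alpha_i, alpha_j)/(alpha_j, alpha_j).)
C_4 (sp(8)) + C_5 (sp(10))

The diagram associated to this matrix has two connected components: the simple roots {alpha_1, alpha_5, alpha_6, alpha_8} form a chain of 4 nodes with a double edge at one end; the terminal node there is the unique long simple root (C_4), and {alpha_2, alpha_3, alpha_4, alpha_7, alpha_9} form a chain of 5 nodes with a double edge at one end; the terminal node there is the unique long simple root (C_5). A semisimple Lie algebra decomposes uniquely as the direct sum of simple ideals, one per connected component of its Dynkin diagram, so g ≅ C_4 ⊕ C_5 (dimension 36 + 55 = 91).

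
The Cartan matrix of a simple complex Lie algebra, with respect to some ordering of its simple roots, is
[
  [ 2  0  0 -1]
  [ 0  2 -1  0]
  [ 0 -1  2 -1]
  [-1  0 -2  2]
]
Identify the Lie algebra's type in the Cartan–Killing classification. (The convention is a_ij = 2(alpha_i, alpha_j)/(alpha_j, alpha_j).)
F4

The matrix has rank 4 with 2's on the diagonal. Reading the off-diagonal entries as Dynkin edges (a single edge where a_ij = a_ji = -1; a double or triple edge where a_ij * a_ji = 2 or 3), the diagram is a chain of 4 nodes with a double edge between the middle two (F_4). One simple-root ordering that puts it in standard form is (alpha_1, alpha_4, alpha_3, alpha_2). So the algebra is type F_4.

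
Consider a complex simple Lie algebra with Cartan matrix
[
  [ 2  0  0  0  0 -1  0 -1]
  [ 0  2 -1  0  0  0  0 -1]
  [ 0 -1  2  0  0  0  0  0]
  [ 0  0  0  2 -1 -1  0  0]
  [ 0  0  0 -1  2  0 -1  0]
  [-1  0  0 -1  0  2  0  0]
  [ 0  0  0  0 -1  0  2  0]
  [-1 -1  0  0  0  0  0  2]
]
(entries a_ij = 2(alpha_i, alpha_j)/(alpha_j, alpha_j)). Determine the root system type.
type A_8

The matrix has rank 8 with 2's on the diagonal. Reading the off-diagonal entries as Dynkin edges (a single edge where a_ij = a_ji = -1; a double or triple edge where a_ij * a_ji = 2 or 3), the diagram is a chain of 8 nodes with single edges (A_8). One simple-root ordering that puts it in standard form is (alpha_7, alpha_5, alpha_4, alpha_6, alpha_1, alpha_8, alpha_2, alpha_3). So the algebra is type A_8, i.e. sl(9).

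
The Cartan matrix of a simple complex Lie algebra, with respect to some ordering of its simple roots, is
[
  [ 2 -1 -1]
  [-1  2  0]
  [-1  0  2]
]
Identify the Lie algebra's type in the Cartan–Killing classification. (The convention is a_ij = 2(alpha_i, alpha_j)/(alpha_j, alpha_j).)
The matrix has rank 3 with 2's on the diagonal. Reading the off-diagonal entries as Dynkin edges (a single edge where a_ij = a_ji = -1; a double or triple edge where a_ij * a_ji = 2 or 3), the diagram is a chain of 3 nodes with single edges (A_3). One simple-root ordering that puts it in standard form is (alpha_3, alpha_1, alpha_2). So the algebra is type A_3, i.e. sl(4).

type A_3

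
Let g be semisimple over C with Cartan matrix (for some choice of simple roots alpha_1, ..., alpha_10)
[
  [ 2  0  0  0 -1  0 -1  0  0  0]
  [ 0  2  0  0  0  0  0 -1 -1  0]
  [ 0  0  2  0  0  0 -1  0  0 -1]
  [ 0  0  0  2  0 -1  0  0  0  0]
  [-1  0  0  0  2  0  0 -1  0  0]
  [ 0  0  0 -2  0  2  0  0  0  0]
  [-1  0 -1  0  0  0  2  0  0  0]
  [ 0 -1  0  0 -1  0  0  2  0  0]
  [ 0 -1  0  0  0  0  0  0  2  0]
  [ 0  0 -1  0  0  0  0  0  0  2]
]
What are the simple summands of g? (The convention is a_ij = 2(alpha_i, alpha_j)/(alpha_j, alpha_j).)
type A_8 + type B_2

The diagram associated to this matrix has two connected components: the simple roots {alpha_1, alpha_2, alpha_3, alpha_5, alpha_7, alpha_8, alpha_9, alpha_10} form a chain of 8 nodes with single edges (A_8), and {alpha_4, alpha_6} form a chain of 2 nodes with a double edge at one end; the terminal node there is the unique short simple root (B_2). A semisimple Lie algebra decomposes uniquely as the direct sum of simple ideals, one per connected component of its Dynkin diagram, so g ≅ A_8 ⊕ B_2 (dimension 80 + 10 = 90).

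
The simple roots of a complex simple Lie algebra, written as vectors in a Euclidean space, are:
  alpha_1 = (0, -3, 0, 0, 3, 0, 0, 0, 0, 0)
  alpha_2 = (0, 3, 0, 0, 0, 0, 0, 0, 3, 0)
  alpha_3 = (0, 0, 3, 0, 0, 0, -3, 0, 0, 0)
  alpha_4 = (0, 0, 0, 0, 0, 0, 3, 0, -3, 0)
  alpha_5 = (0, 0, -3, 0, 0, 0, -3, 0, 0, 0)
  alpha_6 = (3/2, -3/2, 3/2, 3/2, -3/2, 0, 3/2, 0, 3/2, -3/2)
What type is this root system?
Compute the Cartan integers a_ij = 2(alpha_i, alpha_j)/(alpha_j, alpha_j); the resulting 6x6 Cartan matrix is
[[2, -1, 0, 0, 0, 0], [-1, 2, 0, -1, 0, 0], [0, 0, 2, -1, 0, 0], [0, -1, -1, 2, -1, 0], [0, 0, 0, -1, 2, -1], [0, 0, 0, 0, -1, 2]].
All simple roots have the same length, so the diagram is simply laced. The associated Dynkin diagram is a chain of 5 nodes with one extra node attached to the third node from one end (E_6), so the type is E_6.

E6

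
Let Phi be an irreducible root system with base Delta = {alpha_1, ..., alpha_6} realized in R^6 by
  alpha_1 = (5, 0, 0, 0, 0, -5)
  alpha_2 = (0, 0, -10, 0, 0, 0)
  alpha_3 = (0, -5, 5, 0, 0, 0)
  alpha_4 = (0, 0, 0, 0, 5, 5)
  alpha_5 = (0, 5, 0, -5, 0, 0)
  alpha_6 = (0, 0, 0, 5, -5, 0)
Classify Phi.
Compute the Cartan integers a_ij = 2(alpha_i, alpha_j)/(alpha_j, alpha_j); the resulting 6x6 Cartan matrix is
[[2, 0, 0, -1, 0, 0], [0, 2, -2, 0, 0, 0], [0, -1, 2, 0, -1, 0], [-1, 0, 0, 2, 0, -1], [0, 0, -1, 0, 2, -1], [0, 0, 0, -1, -1, 2]].
The roots have two lengths (squared-length ratio 2:1); the short ones are alpha_{1,3,4,5,6}. The associated Dynkin diagram is a chain of 6 nodes with a double edge at one end; the terminal node there is the unique long simple root (C_6), so the type is C_6 (the algebra sp(12)).

C6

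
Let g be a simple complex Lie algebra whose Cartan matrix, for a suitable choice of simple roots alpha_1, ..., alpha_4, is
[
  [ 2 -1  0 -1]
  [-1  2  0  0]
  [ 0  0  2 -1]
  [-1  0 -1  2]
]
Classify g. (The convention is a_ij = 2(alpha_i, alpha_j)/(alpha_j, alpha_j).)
The matrix has rank 4 with 2's on the diagonal. Reading the off-diagonal entries as Dynkin edges (a single edge where a_ij = a_ji = -1; a double or triple edge where a_ij * a_ji = 2 or 3), the diagram is a chain of 4 nodes with single edges (A_4). One simple-root ordering that puts it in standard form is (alpha_2, alpha_1, alpha_4, alpha_3). So the algebra is type A_4, i.e. sl(5).

A_4 (sl(5))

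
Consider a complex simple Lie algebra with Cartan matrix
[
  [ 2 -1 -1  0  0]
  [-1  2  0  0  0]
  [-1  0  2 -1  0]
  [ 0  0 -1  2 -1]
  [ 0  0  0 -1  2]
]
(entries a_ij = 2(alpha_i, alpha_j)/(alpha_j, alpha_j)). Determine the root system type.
A5

The matrix has rank 5 with 2's on the diagonal. Reading the off-diagonal entries as Dynkin edges (a single edge where a_ij = a_ji = -1; a double or triple edge where a_ij * a_ji = 2 or 3), the diagram is a chain of 5 nodes with single edges (A_5). One simple-root ordering that puts it in standard form is (alpha_5, alpha_4, alpha_3, alpha_1, alpha_2). So the algebra is type A_5, i.e. sl(6).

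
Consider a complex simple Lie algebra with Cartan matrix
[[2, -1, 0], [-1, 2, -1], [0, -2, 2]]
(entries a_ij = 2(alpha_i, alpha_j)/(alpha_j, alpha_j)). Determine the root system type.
type C_3

The matrix has rank 3 with 2's on the diagonal. Reading the off-diagonal entries as Dynkin edges (a single edge where a_ij = a_ji = -1; a double or triple edge where a_ij * a_ji = 2 or 3), the diagram is a chain of 3 nodes with a double edge at one end; the terminal node there is the unique long simple root (C_3). One simple-root ordering that puts it in standard form is (alpha_1, alpha_2, alpha_3). So the algebra is type C_3, i.e. sp(6).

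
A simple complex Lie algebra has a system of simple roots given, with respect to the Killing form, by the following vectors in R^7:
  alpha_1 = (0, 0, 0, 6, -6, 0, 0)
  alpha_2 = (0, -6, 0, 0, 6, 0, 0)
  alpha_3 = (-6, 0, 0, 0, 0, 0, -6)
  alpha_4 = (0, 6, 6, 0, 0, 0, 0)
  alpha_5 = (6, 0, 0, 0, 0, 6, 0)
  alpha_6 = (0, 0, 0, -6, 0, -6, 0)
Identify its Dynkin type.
A_6

Compute the Cartan integers a_ij = 2(alpha_i, alpha_j)/(alpha_j, alpha_j); the resulting 6x6 Cartan matrix is
[[2, -1, 0, 0, 0, -1], [-1, 2, 0, -1, 0, 0], [0, 0, 2, 0, -1, 0], [0, -1, 0, 2, 0, 0], [0, 0, -1, 0, 2, -1], [-1, 0, 0, 0, -1, 2]].
All simple roots have the same length, so the diagram is simply laced. The associated Dynkin diagram is a chain of 6 nodes with single edges (A_6), so the type is A_6 (the algebra sl(7)).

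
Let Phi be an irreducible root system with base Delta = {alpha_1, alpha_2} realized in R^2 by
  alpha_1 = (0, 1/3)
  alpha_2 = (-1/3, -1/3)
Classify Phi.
B2

Compute the Cartan integers a_ij = 2(alpha_i, alpha_j)/(alpha_j, alpha_j); the resulting 2x2 Cartan matrix is
[[2, -1], [-2, 2]].
The roots have two lengths (squared-length ratio 2:1); the short ones are alpha_{1}. The associated Dynkin diagram is a chain of 2 nodes with a double edge at one end; the terminal node there is the unique short simple root (B_2), so the type is B_2 (the algebra so(5)).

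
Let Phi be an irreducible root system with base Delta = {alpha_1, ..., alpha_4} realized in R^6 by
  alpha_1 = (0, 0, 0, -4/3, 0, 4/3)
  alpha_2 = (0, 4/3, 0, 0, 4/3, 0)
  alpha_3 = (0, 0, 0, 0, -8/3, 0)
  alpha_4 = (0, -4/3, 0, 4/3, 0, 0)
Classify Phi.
Compute the Cartan integers a_ij = 2(alpha_i, alpha_j)/(alpha_j, alpha_j); the resulting 4x4 Cartan matrix is
[[2, 0, 0, -1], [0, 2, -1, -1], [0, -2, 2, 0], [-1, -1, 0, 2]].
The roots have two lengths (squared-length ratio 2:1); the short ones are alpha_{1,2,4}. The associated Dynkin diagram is a chain of 4 nodes with a double edge at one end; the terminal node there is the unique long simple root (C_4), so the type is C_4 (the algebra sp(8)).

C_4 (sp(8))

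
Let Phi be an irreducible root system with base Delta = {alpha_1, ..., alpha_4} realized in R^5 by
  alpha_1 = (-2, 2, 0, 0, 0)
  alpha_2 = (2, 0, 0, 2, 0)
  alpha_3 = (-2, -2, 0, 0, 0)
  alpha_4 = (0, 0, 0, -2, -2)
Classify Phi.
Compute the Cartan integers a_ij = 2(alpha_i, alpha_j)/(alpha_j, alpha_j); the resulting 4x4 Cartan matrix is
[[2, -1, 0, 0], [-1, 2, -1, -1], [0, -1, 2, 0], [0, -1, 0, 2]].
All simple roots have the same length, so the diagram is simply laced. The associated Dynkin diagram is a chain of 2 nodes with a fork of two nodes at one end (D_4), so the type is D_4 (the algebra so(8)).

D_4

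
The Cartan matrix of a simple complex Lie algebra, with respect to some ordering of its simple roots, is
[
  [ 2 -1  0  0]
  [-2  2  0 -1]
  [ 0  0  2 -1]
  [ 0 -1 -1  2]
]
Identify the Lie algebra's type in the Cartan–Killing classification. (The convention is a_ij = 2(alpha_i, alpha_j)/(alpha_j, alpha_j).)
The matrix has rank 4 with 2's on the diagonal. Reading the off-diagonal entries as Dynkin edges (a single edge where a_ij = a_ji = -1; a double or triple edge where a_ij * a_ji = 2 or 3), the diagram is a chain of 4 nodes with a double edge at one end; the terminal node there is the unique short simple root (B_4). One simple-root ordering that puts it in standard form is (alpha_3, alpha_4, alpha_2, alpha_1). So the algebra is type B_4, i.e. so(9).

B_4 (so(9))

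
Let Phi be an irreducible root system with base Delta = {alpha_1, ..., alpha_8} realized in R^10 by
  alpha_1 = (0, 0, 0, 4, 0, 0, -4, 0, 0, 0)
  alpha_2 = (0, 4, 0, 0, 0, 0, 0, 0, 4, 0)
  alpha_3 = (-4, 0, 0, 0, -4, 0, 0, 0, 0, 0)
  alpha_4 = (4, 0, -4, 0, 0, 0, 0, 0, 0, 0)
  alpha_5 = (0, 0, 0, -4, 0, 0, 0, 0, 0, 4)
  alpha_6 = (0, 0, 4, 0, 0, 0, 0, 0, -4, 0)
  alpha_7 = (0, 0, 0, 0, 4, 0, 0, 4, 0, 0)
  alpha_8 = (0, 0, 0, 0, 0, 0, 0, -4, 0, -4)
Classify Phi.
A8

Compute the Cartan integers a_ij = 2(alpha_i, alpha_j)/(alpha_j, alpha_j); the resulting 8x8 Cartan matrix is
[[2, 0, 0, 0, -1, 0, 0, 0], [0, 2, 0, 0, 0, -1, 0, 0], [0, 0, 2, -1, 0, 0, -1, 0], [0, 0, -1, 2, 0, -1, 0, 0], [-1, 0, 0, 0, 2, 0, 0, -1], [0, -1, 0, -1, 0, 2, 0, 0], [0, 0, -1, 0, 0, 0, 2, -1], [0, 0, 0, 0, -1, 0, -1, 2]].
All simple roots have the same length, so the diagram is simply laced. The associated Dynkin diagram is a chain of 8 nodes with single edges (A_8), so the type is A_8 (the algebra sl(9)).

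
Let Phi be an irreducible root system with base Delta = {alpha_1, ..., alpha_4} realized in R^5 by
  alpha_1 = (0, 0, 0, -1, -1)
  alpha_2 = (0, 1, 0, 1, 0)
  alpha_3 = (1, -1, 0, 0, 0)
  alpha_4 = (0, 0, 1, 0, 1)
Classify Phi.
type A_4

Compute the Cartan integers a_ij = 2(alpha_i, alpha_j)/(alpha_j, alpha_j); the resulting 4x4 Cartan matrix is
[[2, -1, 0, -1], [-1, 2, -1, 0], [0, -1, 2, 0], [-1, 0, 0, 2]].
All simple roots have the same length, so the diagram is simply laced. The associated Dynkin diagram is a chain of 4 nodes with single edges (A_4), so the type is A_4 (the algebra sl(5)).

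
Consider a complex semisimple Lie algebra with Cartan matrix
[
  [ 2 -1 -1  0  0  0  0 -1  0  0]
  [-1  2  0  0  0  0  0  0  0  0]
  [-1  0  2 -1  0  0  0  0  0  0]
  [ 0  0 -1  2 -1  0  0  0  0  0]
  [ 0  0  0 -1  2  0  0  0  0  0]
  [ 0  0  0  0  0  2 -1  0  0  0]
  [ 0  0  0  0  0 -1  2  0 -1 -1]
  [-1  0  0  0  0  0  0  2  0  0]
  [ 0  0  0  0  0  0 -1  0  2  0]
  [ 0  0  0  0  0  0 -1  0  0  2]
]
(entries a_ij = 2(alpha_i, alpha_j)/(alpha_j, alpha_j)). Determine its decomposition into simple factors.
D_4 (so(8)) + D_6 (so(12))

The diagram associated to this matrix has two connected components: the simple roots {alpha_6, alpha_7, alpha_9, alpha_10} form a chain of 2 nodes with a fork of two nodes at one end (D_4), and {alpha_1, alpha_2, alpha_3, alpha_4, alpha_5, alpha_8} form a chain of 4 nodes with a fork of two nodes at one end (D_6). A semisimple Lie algebra decomposes uniquely as the direct sum of simple ideals, one per connected component of its Dynkin diagram, so g ≅ D_4 ⊕ D_6 (dimension 28 + 66 = 94).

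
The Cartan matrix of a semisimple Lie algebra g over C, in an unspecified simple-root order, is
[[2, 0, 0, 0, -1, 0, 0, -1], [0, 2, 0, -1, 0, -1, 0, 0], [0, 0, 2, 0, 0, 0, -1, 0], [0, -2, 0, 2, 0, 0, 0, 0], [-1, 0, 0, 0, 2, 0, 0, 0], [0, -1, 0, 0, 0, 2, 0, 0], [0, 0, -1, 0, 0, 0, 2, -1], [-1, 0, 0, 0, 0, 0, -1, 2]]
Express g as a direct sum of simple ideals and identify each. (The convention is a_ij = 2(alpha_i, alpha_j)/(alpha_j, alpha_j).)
The diagram associated to this matrix has two connected components: the simple roots {alpha_1, alpha_3, alpha_5, alpha_7, alpha_8} form a chain of 5 nodes with single edges (A_5), and {alpha_2, alpha_4, alpha_6} form a chain of 3 nodes with a double edge at one end; the terminal node there is the unique long simple root (C_3). A semisimple Lie algebra decomposes uniquely as the direct sum of simple ideals, one per connected component of its Dynkin diagram, so g ≅ A_5 ⊕ C_3 (dimension 35 + 21 = 56).

A5 ⊕ C3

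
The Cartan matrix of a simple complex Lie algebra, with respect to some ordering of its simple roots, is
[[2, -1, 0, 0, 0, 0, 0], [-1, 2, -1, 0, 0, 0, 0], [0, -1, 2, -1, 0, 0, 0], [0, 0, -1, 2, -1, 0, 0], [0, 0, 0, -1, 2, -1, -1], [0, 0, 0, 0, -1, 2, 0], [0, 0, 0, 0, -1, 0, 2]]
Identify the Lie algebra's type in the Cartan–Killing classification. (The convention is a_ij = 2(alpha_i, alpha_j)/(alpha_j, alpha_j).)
D7

The matrix has rank 7 with 2's on the diagonal. Reading the off-diagonal entries as Dynkin edges (a single edge where a_ij = a_ji = -1; a double or triple edge where a_ij * a_ji = 2 or 3), the diagram is a chain of 5 nodes with a fork of two nodes at one end (D_7). One simple-root ordering that puts it in standard form is (alpha_1, alpha_2, alpha_3, alpha_4, alpha_5, alpha_6, alpha_7). So the algebra is type D_7, i.e. so(14).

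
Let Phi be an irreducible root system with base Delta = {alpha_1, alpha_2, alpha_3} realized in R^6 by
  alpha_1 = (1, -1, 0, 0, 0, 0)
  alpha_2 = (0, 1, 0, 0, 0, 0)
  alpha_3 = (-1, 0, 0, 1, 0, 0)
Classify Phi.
Compute the Cartan integers a_ij = 2(alpha_i, alpha_j)/(alpha_j, alpha_j); the resulting 3x3 Cartan matrix is
[[2, -2, -1], [-1, 2, 0], [-1, 0, 2]].
The roots have two lengths (squared-length ratio 2:1); the short ones are alpha_{2}. The associated Dynkin diagram is a chain of 3 nodes with a double edge at one end; the terminal node there is the unique short simple root (B_3), so the type is B_3 (the algebra so(7)).

B_3 (so(7))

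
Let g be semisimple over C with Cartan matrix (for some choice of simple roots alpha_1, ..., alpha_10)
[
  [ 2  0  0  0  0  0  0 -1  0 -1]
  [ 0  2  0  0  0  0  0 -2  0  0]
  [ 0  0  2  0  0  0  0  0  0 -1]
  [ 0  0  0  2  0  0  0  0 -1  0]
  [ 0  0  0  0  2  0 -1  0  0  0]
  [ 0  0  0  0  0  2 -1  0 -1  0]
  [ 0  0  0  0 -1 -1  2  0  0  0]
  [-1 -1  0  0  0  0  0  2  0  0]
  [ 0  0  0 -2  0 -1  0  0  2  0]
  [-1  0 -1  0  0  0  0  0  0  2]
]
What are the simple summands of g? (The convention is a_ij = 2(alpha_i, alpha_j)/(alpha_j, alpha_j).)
The diagram associated to this matrix has two connected components: the simple roots {alpha_4, alpha_5, alpha_6, alpha_7, alpha_9} form a chain of 5 nodes with a double edge at one end; the terminal node there is the unique short simple root (B_5), and {alpha_1, alpha_2, alpha_3, alpha_8, alpha_10} form a chain of 5 nodes with a double edge at one end; the terminal node there is the unique long simple root (C_5). A semisimple Lie algebra decomposes uniquely as the direct sum of simple ideals, one per connected component of its Dynkin diagram, so g ≅ B_5 ⊕ C_5 (dimension 55 + 55 = 110).

B5 + C5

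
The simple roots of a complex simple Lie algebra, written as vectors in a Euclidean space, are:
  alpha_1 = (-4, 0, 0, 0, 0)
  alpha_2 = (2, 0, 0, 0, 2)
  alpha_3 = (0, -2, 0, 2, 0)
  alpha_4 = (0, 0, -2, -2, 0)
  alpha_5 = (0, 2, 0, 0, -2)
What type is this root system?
C_5 (sp(10))

Compute the Cartan integers a_ij = 2(alpha_i, alpha_j)/(alpha_j, alpha_j); the resulting 5x5 Cartan matrix is
[[2, -2, 0, 0, 0], [-1, 2, 0, 0, -1], [0, 0, 2, -1, -1], [0, 0, -1, 2, 0], [0, -1, -1, 0, 2]].
The roots have two lengths (squared-length ratio 2:1); the short ones are alpha_{2,3,4,5}. The associated Dynkin diagram is a chain of 5 nodes with a double edge at one end; the terminal node there is the unique long simple root (C_5), so the type is C_5 (the algebra sp(10)).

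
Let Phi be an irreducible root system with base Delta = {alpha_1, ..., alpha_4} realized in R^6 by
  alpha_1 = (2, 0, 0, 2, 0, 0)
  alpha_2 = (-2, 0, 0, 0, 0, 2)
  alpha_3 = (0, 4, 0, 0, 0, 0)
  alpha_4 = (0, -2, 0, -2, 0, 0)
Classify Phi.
C_4

Compute the Cartan integers a_ij = 2(alpha_i, alpha_j)/(alpha_j, alpha_j); the resulting 4x4 Cartan matrix is
[[2, -1, 0, -1], [-1, 2, 0, 0], [0, 0, 2, -2], [-1, 0, -1, 2]].
The roots have two lengths (squared-length ratio 2:1); the short ones are alpha_{1,2,4}. The associated Dynkin diagram is a chain of 4 nodes with a double edge at one end; the terminal node there is the unique long simple root (C_4), so the type is C_4 (the algebra sp(8)).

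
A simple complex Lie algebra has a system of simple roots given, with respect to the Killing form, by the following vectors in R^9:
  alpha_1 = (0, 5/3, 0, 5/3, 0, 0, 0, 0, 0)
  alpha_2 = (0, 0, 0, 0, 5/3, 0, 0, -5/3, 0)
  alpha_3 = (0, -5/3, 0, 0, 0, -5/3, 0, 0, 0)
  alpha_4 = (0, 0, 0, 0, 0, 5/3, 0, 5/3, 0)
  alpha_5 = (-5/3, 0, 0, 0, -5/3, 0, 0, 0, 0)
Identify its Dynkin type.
Compute the Cartan integers a_ij = 2(alpha_i, alpha_j)/(alpha_j, alpha_j); the resulting 5x5 Cartan matrix is
[[2, 0, -1, 0, 0], [0, 2, 0, -1, -1], [-1, 0, 2, -1, 0], [0, -1, -1, 2, 0], [0, -1, 0, 0, 2]].
All simple roots have the same length, so the diagram is simply laced. The associated Dynkin diagram is a chain of 5 nodes with single edges (A_5), so the type is A_5 (the algebra sl(6)).

A5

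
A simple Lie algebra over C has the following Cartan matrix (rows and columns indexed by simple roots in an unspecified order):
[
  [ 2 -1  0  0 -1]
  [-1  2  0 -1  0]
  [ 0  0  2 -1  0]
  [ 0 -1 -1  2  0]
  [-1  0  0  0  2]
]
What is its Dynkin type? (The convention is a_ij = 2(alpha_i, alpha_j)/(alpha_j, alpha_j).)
type A_5

The matrix has rank 5 with 2's on the diagonal. Reading the off-diagonal entries as Dynkin edges (a single edge where a_ij = a_ji = -1; a double or triple edge where a_ij * a_ji = 2 or 3), the diagram is a chain of 5 nodes with single edges (A_5). One simple-root ordering that puts it in standard form is (alpha_3, alpha_4, alpha_2, alpha_1, alpha_5). So the algebra is type A_5, i.e. sl(6).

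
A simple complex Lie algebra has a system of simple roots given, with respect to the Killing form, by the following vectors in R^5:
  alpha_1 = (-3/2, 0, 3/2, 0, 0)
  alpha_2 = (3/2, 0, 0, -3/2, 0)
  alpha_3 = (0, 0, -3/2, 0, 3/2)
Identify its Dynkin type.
type A_3

Compute the Cartan integers a_ij = 2(alpha_i, alpha_j)/(alpha_j, alpha_j); the resulting 3x3 Cartan matrix is
[[2, -1, -1], [-1, 2, 0], [-1, 0, 2]].
All simple roots have the same length, so the diagram is simply laced. The associated Dynkin diagram is a chain of 3 nodes with single edges (A_3), so the type is A_3 (the algebra sl(4)).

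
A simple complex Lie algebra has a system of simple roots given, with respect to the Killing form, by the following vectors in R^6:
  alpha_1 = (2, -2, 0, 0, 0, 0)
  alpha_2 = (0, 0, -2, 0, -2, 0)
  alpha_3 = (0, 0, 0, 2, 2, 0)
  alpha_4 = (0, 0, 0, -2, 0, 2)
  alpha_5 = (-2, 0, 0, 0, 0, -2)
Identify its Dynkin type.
Compute the Cartan integers a_ij = 2(alpha_i, alpha_j)/(alpha_j, alpha_j); the resulting 5x5 Cartan matrix is
[[2, 0, 0, 0, -1], [0, 2, -1, 0, 0], [0, -1, 2, -1, 0], [0, 0, -1, 2, -1], [-1, 0, 0, -1, 2]].
All simple roots have the same length, so the diagram is simply laced. The associated Dynkin diagram is a chain of 5 nodes with single edges (A_5), so the type is A_5 (the algebra sl(6)).

A_5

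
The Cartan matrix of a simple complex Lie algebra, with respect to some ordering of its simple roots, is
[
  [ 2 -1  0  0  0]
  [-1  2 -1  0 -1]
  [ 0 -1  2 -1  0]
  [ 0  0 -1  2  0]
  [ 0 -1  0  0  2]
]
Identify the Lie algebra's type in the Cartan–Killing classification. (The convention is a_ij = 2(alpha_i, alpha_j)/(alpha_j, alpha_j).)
The matrix has rank 5 with 2's on the diagonal. Reading the off-diagonal entries as Dynkin edges (a single edge where a_ij = a_ji = -1; a double or triple edge where a_ij * a_ji = 2 or 3), the diagram is a chain of 3 nodes with a fork of two nodes at one end (D_5). One simple-root ordering that puts it in standard form is (alpha_4, alpha_3, alpha_2, alpha_1, alpha_5). So the algebra is type D_5, i.e. so(10).

D5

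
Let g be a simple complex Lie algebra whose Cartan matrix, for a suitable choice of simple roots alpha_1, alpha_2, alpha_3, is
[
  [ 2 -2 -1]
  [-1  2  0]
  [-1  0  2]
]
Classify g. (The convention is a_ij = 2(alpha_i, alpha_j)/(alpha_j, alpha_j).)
B_3 (so(7))

The matrix has rank 3 with 2's on the diagonal. Reading the off-diagonal entries as Dynkin edges (a single edge where a_ij = a_ji = -1; a double or triple edge where a_ij * a_ji = 2 or 3), the diagram is a chain of 3 nodes with a double edge at one end; the terminal node there is the unique short simple root (B_3). One simple-root ordering that puts it in standard form is (alpha_3, alpha_1, alpha_2). So the algebra is type B_3, i.e. so(7).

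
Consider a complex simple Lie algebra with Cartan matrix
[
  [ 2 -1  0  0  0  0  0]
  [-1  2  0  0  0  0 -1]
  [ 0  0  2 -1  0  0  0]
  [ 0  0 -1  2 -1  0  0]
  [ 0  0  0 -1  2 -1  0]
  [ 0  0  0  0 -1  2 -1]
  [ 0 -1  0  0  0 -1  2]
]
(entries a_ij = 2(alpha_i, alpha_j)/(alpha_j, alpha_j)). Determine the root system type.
A_7

The matrix has rank 7 with 2's on the diagonal. Reading the off-diagonal entries as Dynkin edges (a single edge where a_ij = a_ji = -1; a double or triple edge where a_ij * a_ji = 2 or 3), the diagram is a chain of 7 nodes with single edges (A_7). One simple-root ordering that puts it in standard form is (alpha_3, alpha_4, alpha_5, alpha_6, alpha_7, alpha_2, alpha_1). So the algebra is type A_7, i.e. sl(8).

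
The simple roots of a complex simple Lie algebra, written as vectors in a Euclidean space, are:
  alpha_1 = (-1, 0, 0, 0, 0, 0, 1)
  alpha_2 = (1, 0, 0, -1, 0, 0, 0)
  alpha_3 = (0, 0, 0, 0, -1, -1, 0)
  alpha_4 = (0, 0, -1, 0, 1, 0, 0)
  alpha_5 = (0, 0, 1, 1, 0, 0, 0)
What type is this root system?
Compute the Cartan integers a_ij = 2(alpha_i, alpha_j)/(alpha_j, alpha_j); the resulting 5x5 Cartan matrix is
[[2, -1, 0, 0, 0], [-1, 2, 0, 0, -1], [0, 0, 2, -1, 0], [0, 0, -1, 2, -1], [0, -1, 0, -1, 2]].
All simple roots have the same length, so the diagram is simply laced. The associated Dynkin diagram is a chain of 5 nodes with single edges (A_5), so the type is A_5 (the algebra sl(6)).

A_5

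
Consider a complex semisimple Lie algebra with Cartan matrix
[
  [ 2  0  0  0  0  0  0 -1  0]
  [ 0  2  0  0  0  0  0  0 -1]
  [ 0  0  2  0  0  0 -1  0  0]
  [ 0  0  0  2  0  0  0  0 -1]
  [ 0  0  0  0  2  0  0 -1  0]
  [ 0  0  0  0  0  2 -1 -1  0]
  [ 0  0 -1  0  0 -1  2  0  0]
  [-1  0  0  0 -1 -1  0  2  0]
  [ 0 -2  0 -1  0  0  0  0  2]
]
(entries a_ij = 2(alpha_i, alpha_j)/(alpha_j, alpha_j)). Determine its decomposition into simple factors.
type B_3 + type D_6

The diagram associated to this matrix has two connected components: the simple roots {alpha_2, alpha_4, alpha_9} form a chain of 3 nodes with a double edge at one end; the terminal node there is the unique short simple root (B_3), and {alpha_1, alpha_3, alpha_5, alpha_6, alpha_7, alpha_8} form a chain of 4 nodes with a fork of two nodes at one end (D_6). A semisimple Lie algebra decomposes uniquely as the direct sum of simple ideals, one per connected component of its Dynkin diagram, so g ≅ B_3 ⊕ D_6 (dimension 21 + 66 = 87).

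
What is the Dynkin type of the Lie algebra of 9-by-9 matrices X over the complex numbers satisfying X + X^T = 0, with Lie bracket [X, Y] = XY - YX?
B4

This is so(9) with 9 odd, which has dimension 9(9-1)/2 = 36 and rank (9-1)/2 = 4. In the classification of classical Lie algebras, the orthogonal algebra so(2n+1) in an odd number of variables has type B_n; here n = 4, so the Dynkin diagram is a chain of 4 nodes with a double edge at one end; the terminal node there is the unique short simple root (B_4). Hence the type is B_4.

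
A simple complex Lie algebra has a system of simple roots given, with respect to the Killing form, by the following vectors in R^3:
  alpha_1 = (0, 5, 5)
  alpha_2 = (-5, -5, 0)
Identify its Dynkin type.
Compute the Cartan integers a_ij = 2(alpha_i, alpha_j)/(alpha_j, alpha_j); the resulting 2x2 Cartan matrix is
[[2, -1], [-1, 2]].
All simple roots have the same length, so the diagram is simply laced. The associated Dynkin diagram is a chain of 2 nodes with single edges (A_2), so the type is A_2 (the algebra sl(3)).

A_2 (sl(3))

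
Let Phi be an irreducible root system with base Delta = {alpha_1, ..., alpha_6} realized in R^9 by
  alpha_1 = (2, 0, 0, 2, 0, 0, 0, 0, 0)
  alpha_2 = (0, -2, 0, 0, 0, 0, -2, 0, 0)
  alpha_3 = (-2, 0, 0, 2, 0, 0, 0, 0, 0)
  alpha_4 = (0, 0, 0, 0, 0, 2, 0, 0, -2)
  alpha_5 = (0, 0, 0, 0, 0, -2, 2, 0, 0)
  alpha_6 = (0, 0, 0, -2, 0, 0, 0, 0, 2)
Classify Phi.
Compute the Cartan integers a_ij = 2(alpha_i, alpha_j)/(alpha_j, alpha_j); the resulting 6x6 Cartan matrix is
[[2, 0, 0, 0, 0, -1], [0, 2, 0, 0, -1, 0], [0, 0, 2, 0, 0, -1], [0, 0, 0, 2, -1, -1], [0, -1, 0, -1, 2, 0], [-1, 0, -1, -1, 0, 2]].
All simple roots have the same length, so the diagram is simply laced. The associated Dynkin diagram is a chain of 4 nodes with a fork of two nodes at one end (D_6), so the type is D_6 (the algebra so(12)).

D_6 (so(12))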